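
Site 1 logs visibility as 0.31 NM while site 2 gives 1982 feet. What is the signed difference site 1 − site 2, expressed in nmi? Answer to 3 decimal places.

-0.016 nmi

site 2: 1982 ft = 0.32620 nmi.
Difference: 0.31000 − 0.32620 = -0.016 nmi.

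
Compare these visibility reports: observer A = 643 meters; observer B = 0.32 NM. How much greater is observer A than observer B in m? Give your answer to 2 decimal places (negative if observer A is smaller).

50.36 m

observer B: 0.32 nmi = 592.6400 m.
Difference: 643.0000 − 592.6400 = 50.36 m.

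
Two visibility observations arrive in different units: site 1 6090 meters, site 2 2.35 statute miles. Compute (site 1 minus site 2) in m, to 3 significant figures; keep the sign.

2310 m

site 2: 2.35 SM = 3781.96 m.
Difference: 6090.00 − 3781.96 = 2310 m.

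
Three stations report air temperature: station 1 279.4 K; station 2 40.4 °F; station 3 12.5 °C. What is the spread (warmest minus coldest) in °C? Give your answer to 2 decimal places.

7.83 °C

station 1: 279.4 K = 6.250 °C.
station 2: 40.4 °F = 4.667 °C.
Spread: 12.500 − 4.667 = 7.833 °C.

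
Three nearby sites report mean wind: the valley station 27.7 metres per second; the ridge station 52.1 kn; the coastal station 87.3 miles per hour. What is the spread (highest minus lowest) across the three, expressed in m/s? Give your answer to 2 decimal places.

12.22 m/s

the ridge station: 52.1 kt = 26.8026 m/s.
the coastal station: 87.3 mph = 39.0266 m/s.
Spread: 39.0266 − 26.8026 = 12.22 m/s.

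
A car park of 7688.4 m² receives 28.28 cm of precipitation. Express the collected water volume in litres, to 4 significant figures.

Depth: 28.28 cm × 10 = 282.8 mm.
1 mm over 1 m² is 1 L, so volume = 282.8 × 7688.4 = 2174279.5 L ≈ 2174000 L.

2174000 litres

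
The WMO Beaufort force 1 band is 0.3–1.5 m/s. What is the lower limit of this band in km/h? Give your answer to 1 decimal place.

1.1 km/h

0.3–1.5 m/s × 3.6 = 1.1–5.4 km/h.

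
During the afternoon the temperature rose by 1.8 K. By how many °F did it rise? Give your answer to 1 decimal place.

3.2 °F

For a temperature change the 32° offset cancels: Δ°F = 1.8 × 1.8 = 3.2 °F.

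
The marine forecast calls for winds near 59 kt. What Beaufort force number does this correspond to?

Beaufort force 11

59 kt lies in the Beaufort 11 band (violent storm, 56–63 kt).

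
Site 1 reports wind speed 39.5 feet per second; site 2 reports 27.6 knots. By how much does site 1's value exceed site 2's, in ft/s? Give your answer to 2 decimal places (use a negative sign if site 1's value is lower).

-7.08 ft/s

site 2: 27.6 kt = 46.5836 ft/s.
Difference: 39.5000 − 46.5836 = -7.08 ft/s.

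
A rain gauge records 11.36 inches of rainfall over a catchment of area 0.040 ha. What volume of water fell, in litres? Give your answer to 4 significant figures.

Depth: 11.36 in × 25.4 = 288.544 mm.
Area: 0.040 ha = 400 m².
1 mm over 1 m² is 1 L, so volume = 288.544 × 400 = 115417.6 L ≈ 115400 L.

115400 litres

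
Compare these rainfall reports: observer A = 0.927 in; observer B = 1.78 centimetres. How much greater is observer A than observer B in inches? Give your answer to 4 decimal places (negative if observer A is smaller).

observer B: 1.78 cm = 0.700787 in.
Difference: 0.927000 − 0.700787 = 0.2262 in.

0.2262 in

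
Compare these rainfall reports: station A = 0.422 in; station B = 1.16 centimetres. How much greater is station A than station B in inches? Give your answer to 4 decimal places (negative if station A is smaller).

-0.0347 in

station B: 1.16 cm = 0.456693 in.
Difference: 0.422000 − 0.456693 = -0.0347 in.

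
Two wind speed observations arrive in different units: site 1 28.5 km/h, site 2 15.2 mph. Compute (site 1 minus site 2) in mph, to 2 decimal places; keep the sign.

2.51 mph

site 1: 28.5 km/h = 17.7091 mph.
Difference: 17.7091 − 15.2000 = 2.51 mph.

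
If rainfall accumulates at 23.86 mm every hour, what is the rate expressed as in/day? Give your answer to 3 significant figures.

23.86 mm/hour × 0.0393701 in/mm × 24 hour/day = 22.5 in/day.

22.5 in/day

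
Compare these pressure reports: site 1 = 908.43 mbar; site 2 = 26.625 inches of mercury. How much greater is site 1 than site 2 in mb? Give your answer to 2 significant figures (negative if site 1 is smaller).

6.8 mb

site 2: 26.625 inHg = 901.626 mb.
Difference: 908.430 − 901.626 = 6.8 mb.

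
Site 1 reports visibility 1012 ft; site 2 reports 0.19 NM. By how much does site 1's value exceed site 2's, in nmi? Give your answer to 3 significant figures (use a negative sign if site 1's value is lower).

-0.0234 nmi

site 1: 1012 ft = 0.166554 nmi.
Difference: 0.166554 − 0.190000 = -0.0234 nmi.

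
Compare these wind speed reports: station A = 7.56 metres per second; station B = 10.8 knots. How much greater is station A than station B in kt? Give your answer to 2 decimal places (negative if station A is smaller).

3.90 kt

station A: 7.56 m/s = 14.6955 kt.
Difference: 14.6955 − 10.8000 = 3.90 kt.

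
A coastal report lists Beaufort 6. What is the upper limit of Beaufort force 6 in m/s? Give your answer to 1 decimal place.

Beaufort 6 (strong breeze) spans 10.8–13.8 m/s.

13.8 m/s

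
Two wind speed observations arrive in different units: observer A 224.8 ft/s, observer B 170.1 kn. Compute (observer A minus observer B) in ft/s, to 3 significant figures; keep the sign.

-62.3 ft/s

observer B: 170.1 kt = 287.096 ft/s.
Difference: 224.800 − 287.096 = -62.3 ft/s.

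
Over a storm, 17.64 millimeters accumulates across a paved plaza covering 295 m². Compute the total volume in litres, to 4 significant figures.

5204 litres

1 mm over 1 m² is 1 L, so volume = 17.64 × 295 = 5203.8 L ≈ 5204 L.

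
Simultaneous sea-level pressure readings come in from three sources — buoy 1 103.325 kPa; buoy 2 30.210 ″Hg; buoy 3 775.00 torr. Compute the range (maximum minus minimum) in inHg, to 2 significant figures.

buoy 1: 103.325 kPa = 30.5119 inHg.
buoy 3: 775.00 mmHg = 30.5118 inHg.
Spread: 30.5119 − 30.2100 = 0.30 inHg.

0.30 inHg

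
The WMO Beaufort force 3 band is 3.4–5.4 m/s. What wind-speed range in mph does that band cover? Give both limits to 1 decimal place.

7.6 to 12.1 mph

3.4–5.4 m/s × 2.237 = 7.6–12.1 mph.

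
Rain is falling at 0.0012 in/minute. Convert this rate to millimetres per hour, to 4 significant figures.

1.829 mm/hour

0.0012 in/minute × 25.4 mm/in × 60 minute/hour = 1.829 mm/hour.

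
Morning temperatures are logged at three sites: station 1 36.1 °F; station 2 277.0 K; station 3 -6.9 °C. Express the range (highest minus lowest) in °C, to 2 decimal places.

station 1: 36.1 °F = 2.278 °C.
station 2: 277.0 K = 3.850 °C.
Spread: 3.850 − (-6.900) = 10.750 °C.

10.75 °C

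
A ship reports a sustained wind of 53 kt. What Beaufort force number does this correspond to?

53 kt lies in the Beaufort 10 band (storm, 48–55 kt).

Beaufort force 10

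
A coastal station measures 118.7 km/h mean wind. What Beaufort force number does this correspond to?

118.7 km/h = 33.0 m/s, which is Beaufort 12 (hurricane force, ≥32.7 m/s).

Beaufort force 12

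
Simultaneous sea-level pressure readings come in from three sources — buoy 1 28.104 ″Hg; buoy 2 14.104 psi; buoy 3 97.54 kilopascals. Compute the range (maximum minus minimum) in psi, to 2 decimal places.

0.34 psi

buoy 1: 28.104 inHg = 13.8034 psi.
buoy 3: 97.54 kPa = 14.1470 psi.
Spread: 14.1470 − 13.8034 = 0.34 psi.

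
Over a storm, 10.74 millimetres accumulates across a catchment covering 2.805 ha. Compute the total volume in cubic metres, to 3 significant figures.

Area: 2.805 ha = 28050 m².
1 mm over 1 m² is 1 L, so volume = 10.74 × 28050 = 301257 L = 301 m³.

301 cubic metres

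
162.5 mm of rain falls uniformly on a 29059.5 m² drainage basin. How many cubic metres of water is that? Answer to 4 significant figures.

4722 cubic metres

1 mm over 1 m² is 1 L, so volume = 162.5 × 29059.5 = 4722168.8 L = 4722 m³.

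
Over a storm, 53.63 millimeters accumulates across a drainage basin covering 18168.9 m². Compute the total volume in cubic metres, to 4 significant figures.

1 mm over 1 m² is 1 L, so volume = 53.63 × 18168.9 = 974398.11 L = 974.4 m³.

974.4 cubic metres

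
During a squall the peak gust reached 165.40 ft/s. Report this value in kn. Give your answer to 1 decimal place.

1 ft/s = 0.592484 kt, so 165.40 × 0.592484 = 98.0 kt.

98.0 kt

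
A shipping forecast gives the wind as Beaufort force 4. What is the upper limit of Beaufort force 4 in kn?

16 kt

Beaufort 4 (moderate breeze) spans 11–16 knots.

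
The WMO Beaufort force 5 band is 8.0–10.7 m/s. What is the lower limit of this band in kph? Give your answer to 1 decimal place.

28.8 km/h

8.0–10.7 m/s × 3.6 = 28.8–38.5 km/h.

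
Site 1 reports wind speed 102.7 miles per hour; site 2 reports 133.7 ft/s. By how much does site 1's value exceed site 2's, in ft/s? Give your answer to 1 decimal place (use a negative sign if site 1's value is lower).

16.9 ft/s

site 1: 102.7 mph = 150.627 ft/s.
Difference: 150.627 − 133.700 = 16.9 ft/s.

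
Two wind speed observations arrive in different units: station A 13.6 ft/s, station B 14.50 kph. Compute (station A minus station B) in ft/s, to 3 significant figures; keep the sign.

0.386 ft/s

station B: 14.50 km/h = 13.21449 ft/s.
Difference: 13.60000 − 13.21449 = 0.386 ft/s.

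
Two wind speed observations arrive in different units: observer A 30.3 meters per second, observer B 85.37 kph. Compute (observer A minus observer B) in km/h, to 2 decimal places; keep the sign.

observer A: 30.3 m/s = 109.0800 km/h.
Difference: 109.0800 − 85.3700 = 23.71 km/h.

23.71 km/h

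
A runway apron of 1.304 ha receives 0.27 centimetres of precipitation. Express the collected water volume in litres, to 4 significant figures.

Depth: 0.27 cm × 10 = 2.7 mm.
Area: 1.304 ha = 13040 m².
1 mm over 1 m² is 1 L, so volume = 2.7 × 13040 = 35208 L ≈ 35210 L.

35210 litres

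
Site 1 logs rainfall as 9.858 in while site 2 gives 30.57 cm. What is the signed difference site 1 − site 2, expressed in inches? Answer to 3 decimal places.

-2.177 in

site 2: 30.57 cm = 12.03543 in.
Difference: 9.85800 − 12.03543 = -2.177 in.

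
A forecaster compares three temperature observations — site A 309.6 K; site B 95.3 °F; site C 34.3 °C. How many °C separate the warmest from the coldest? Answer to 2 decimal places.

site A: 309.6 K = 36.450 °C.
site B: 95.3 °F = 35.167 °C.
Spread: 36.450 − 34.300 = 2.150 °C.

2.15 °C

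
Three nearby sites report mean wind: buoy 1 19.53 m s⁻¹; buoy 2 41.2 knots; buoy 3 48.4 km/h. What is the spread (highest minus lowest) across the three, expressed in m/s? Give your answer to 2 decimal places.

buoy 2: 41.2 kt = 21.1951 m/s.
buoy 3: 48.4 km/h = 13.4444 m/s.
Spread: 21.1951 − 13.4444 = 7.75 m/s.

7.75 m/s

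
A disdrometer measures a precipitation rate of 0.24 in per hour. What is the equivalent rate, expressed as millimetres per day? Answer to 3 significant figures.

146 mm/day

0.24 in/hour × 25.4 mm/in × 24 hour/day = 146 mm/day.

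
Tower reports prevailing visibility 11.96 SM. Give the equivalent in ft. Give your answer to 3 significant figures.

1 SM = 5280 ft, so 11.96 × 5280 = 63100 ft.

63100 ft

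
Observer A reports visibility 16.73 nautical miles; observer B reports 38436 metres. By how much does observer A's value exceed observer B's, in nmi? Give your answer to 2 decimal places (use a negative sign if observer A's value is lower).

observer B: 38436 m = 20.7538 nmi.
Difference: 16.7300 − 20.7538 = -4.02 nmi.

-4.02 nmi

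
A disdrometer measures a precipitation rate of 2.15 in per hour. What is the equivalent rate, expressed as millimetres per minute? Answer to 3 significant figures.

2.15 in/hour × 25.4 mm/in × 0.0166667 hour/minute = 0.910 mm/minute.

0.910 mm/minute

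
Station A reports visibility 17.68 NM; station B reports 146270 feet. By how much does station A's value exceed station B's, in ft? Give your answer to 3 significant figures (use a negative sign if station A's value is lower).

station A: 17.68 nmi = 107425.72 ft.
Difference: 107425.72 − 146270.00 = -38800 ft.

-38800 ft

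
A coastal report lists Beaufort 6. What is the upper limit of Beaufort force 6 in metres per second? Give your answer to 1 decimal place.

Beaufort 6 (strong breeze) spans 10.8–13.8 m/s.

13.8 m/s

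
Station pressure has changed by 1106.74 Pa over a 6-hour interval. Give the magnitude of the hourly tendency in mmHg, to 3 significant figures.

1.38 mmHg per hour

1106.74 Pa / 6 h × 0.00750062 mmHg/Pa = 1.38 mmHg/h.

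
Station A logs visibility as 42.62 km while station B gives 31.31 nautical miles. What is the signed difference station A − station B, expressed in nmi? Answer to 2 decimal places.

station A: 42.62 km = 23.0130 nmi.
Difference: 23.0130 − 31.3100 = -8.30 nmi.

-8.30 nmi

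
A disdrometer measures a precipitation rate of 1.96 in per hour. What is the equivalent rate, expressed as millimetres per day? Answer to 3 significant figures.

1.96 in/hour × 25.4 mm/in × 24 hour/day = 1190 mm/day.

1190 mm/day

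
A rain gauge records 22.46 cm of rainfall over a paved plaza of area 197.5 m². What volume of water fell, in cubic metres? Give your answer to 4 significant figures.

44.36 cubic metres

Depth: 22.46 cm × 10 = 224.6 mm.
1 mm over 1 m² is 1 L, so volume = 224.6 × 197.5 = 44358.5 L = 44.36 m³.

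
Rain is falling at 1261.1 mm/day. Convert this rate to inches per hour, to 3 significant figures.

1261.1 mm/day × 0.0393701 in/mm × 0.0416667 day/hour = 2.07 in/hour.

2.07 in/hour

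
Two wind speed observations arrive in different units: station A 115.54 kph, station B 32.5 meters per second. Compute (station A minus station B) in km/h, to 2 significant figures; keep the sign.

-1.5 km/h

station B: 32.5 m/s = 117.000 km/h.
Difference: 115.540 − 117.000 = -1.5 km/h.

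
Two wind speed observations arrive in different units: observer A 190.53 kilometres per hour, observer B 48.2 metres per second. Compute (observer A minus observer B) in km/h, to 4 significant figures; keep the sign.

observer B: 48.2 m/s = 173.5200 km/h.
Difference: 190.5300 − 173.5200 = 17.01 km/h.

17.01 km/h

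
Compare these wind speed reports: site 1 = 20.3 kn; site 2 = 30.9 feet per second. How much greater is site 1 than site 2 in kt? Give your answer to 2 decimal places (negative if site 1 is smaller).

site 2: 30.9 ft/s = 18.3077 kt.
Difference: 20.3000 − 18.3077 = 1.99 kt.

1.99 kt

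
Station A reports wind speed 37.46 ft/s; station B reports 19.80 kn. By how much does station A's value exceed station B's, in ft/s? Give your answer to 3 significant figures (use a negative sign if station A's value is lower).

4.04 ft/s

station B: 19.80 kt = 33.4186 ft/s.
Difference: 37.4600 − 33.4186 = 4.04 ft/s.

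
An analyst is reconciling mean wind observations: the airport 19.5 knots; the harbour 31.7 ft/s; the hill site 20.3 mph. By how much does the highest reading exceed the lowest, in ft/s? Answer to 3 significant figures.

the airport: 19.5 kt = 32.9123 ft/s.
the hill site: 20.3 mph = 29.7733 ft/s.
Spread: 32.9123 − 29.7733 = 3.14 ft/s.

3.14 ft/s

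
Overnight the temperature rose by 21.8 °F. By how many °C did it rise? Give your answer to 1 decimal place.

A change of 1 °C equals a change of 1.8 °F: Δ°C = 21.8 × 0.5556 = 12.1 °C.

12.1 °C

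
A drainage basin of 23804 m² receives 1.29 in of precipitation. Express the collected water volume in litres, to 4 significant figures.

780000 litres

Depth: 1.29 in × 25.4 = 32.766 mm.
1 mm over 1 m² is 1 L, so volume = 32.766 × 23804 = 779961.86 L ≈ 780000 L.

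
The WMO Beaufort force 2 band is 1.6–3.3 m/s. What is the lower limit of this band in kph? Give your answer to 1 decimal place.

1.6–3.3 m/s × 3.6 = 5.8–11.9 km/h.

5.8 km/h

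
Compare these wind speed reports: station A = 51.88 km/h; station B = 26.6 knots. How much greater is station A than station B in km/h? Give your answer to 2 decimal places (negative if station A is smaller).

station B: 26.6 kt = 49.2632 km/h.
Difference: 51.8800 − 49.2632 = 2.62 km/h.

2.62 km/h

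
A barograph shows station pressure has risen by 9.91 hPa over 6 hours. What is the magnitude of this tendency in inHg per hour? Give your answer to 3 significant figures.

9.91 hPa / 6 h × 0.02953 inHg/hPa = 0.0488 inHg/h.

0.0488 inHg per hour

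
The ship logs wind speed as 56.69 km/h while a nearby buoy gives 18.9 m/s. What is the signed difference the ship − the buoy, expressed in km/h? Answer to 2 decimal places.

-11.35 km/h

the buoy: 18.9 m/s = 68.0400 km/h.
Difference: 56.6900 − 68.0400 = -11.35 km/h.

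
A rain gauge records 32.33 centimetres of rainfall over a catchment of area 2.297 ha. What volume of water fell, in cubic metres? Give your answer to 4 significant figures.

Depth: 32.33 cm × 10 = 323.3 mm.
Area: 2.297 ha = 22970 m².
1 mm over 1 m² is 1 L, so volume = 323.3 × 22970 = 7426201 L = 7426 m³.

7426 cubic metres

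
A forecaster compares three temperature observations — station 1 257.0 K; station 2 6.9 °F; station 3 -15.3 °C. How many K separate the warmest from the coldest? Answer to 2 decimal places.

2.21 K

station 1: 257.0 K = -16.150 °C.
station 2: 6.9 °F = -13.944 °C.
Spread: (-13.944) − (-16.150) = 2.206 °C.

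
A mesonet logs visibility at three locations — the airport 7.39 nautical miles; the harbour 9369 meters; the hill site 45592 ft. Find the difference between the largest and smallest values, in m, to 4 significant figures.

4527 m

the airport: 7.39 nmi = 13686.28 m.
the hill site: 45592 ft = 13896.44 m.
Spread: 13896.44 − 9369.00 = 4527 m.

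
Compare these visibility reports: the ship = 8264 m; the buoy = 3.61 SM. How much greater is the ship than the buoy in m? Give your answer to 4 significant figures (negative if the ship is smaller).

2454 m

the buoy: 3.61 SM = 5809.73 m.
Difference: 8264.00 − 5809.73 = 2454 m.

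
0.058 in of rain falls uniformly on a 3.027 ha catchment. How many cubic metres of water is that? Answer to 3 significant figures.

44.6 cubic metres

Depth: 0.058 in × 25.4 = 1.4732 mm.
Area: 3.027 ha = 30270 m².
1 mm over 1 m² is 1 L, so volume = 1.4732 × 30270 = 44593.764 L = 44.6 m³.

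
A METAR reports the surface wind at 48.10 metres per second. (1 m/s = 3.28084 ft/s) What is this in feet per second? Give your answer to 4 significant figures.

157.8 ft/s

1 m/s = 3.28084 ft/s, so 48.10 × 3.28084 = 157.8 ft/s.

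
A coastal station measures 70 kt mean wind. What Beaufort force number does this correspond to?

70 kt lies in the Beaufort 12 band (hurricane force, ≥64 kt).

Beaufort force 12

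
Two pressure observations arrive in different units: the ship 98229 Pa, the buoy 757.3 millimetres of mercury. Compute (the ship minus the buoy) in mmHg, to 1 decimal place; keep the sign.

-20.5 mmHg

the ship: 98229 Pa = 736.778 mmHg.
Difference: 736.778 − 757.300 = -20.5 mmHg.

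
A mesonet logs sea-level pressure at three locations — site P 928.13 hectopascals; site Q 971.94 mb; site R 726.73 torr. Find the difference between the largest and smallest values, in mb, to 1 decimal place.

site P: 928.13 hPa = 928.130 mb.
site R: 726.73 mmHg = 968.894 mb.
Spread: 971.940 − 928.130 = 43.8 mb.

43.8 mb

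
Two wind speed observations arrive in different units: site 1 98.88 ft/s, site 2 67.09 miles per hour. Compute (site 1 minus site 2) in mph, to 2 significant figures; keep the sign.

0.33 mph

site 1: 98.88 ft/s = 67.4182 mph.
Difference: 67.4182 − 67.0900 = 0.33 mph.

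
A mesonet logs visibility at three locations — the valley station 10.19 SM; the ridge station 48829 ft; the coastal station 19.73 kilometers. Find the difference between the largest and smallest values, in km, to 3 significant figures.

the valley station: 10.19 SM = 16.3992 km.
the ridge station: 48829 ft = 14.8831 km.
Spread: 19.7300 − 14.8831 = 4.85 km.

4.85 km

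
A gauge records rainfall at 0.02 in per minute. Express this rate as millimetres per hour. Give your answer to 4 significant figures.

30.48 mm/hour

0.02 in/minute × 25.4 mm/in × 60 minute/hour = 30.48 mm/hour.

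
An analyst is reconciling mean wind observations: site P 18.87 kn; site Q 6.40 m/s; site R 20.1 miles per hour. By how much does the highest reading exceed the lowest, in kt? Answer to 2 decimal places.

6.43 kt

site Q: 6.40 m/s = 12.4406 kt.
site R: 20.1 mph = 17.4664 kt.
Spread: 18.8700 − 12.4406 = 6.43 kt.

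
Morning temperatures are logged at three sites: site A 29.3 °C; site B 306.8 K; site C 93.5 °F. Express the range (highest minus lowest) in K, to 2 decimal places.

4.87 K

site B: 306.8 K = 33.650 °C.
site C: 93.5 °F = 34.167 °C.
Spread: 34.167 − 29.300 = 4.867 °C.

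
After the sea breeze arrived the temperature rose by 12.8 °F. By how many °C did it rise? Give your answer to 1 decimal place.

A change of 1 °C equals a change of 1.8 °F: Δ°C = 12.8 × 0.5556 = 7.1 °C.

7.1 °C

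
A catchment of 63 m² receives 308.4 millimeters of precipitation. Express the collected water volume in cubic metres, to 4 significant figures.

19.43 cubic metres

1 mm over 1 m² is 1 L, so volume = 308.4 × 63 = 19429.2 L = 19.43 m³.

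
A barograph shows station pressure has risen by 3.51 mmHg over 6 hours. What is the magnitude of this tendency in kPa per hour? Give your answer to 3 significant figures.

3.51 mmHg / 6 h × 0.133322 kPa/mmHg = 0.0780 kPa/h.

0.0780 kPa per hour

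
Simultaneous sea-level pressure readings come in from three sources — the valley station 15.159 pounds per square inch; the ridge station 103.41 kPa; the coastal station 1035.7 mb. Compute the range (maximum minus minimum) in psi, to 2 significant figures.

0.16 psi

the ridge station: 103.41 kPa = 14.9984 psi.
the coastal station: 1035.7 mb = 15.0216 psi.
Spread: 15.1590 − 14.9984 = 0.16 psi.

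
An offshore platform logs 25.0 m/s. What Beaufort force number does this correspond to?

Beaufort force 10

25.0 m/s lies in the Beaufort 10 band (storm, 24.5–28.4 m/s).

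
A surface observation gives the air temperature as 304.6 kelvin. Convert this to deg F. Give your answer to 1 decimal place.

88.6 °F

First to °C: 31.45 °C.
Then to °F: 88.6 °F.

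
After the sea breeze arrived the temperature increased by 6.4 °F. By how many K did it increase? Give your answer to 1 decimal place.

Converting a difference, only the 9/5 scale factor applies: ΔK = 6.4 × 0.5556 = 3.6 K.

3.6 K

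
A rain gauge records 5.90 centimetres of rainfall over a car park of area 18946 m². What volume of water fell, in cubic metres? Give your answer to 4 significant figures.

Depth: 5.90 cm × 10 = 59 mm.
1 mm over 1 m² is 1 L, so volume = 59 × 18946 = 1117814 L = 1118 m³.

1118 cubic metres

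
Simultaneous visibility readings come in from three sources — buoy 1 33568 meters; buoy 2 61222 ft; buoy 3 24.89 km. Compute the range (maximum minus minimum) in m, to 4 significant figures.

14910 m

buoy 2: 61222 ft = 18660.47 m.
buoy 3: 24.89 km = 24890.00 m.
Spread: 33568.00 − 18660.47 = 14910 m.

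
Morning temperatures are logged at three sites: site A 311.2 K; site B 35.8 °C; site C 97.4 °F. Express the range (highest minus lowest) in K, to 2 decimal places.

2.25 K

site A: 311.2 K = 38.050 °C.
site C: 97.4 °F = 36.333 °C.
Spread: 38.050 − 35.800 = 2.250 °C.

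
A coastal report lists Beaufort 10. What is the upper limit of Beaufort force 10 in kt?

Beaufort 10 (storm) spans 48–55 knots.

55 kt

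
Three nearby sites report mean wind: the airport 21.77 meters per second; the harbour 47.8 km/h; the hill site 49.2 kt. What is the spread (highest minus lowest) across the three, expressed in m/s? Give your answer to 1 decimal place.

the harbour: 47.8 km/h = 13.278 m/s.
the hill site: 49.2 kt = 25.311 m/s.
Spread: 25.311 − 13.278 = 12.0 m/s.

12.0 m/s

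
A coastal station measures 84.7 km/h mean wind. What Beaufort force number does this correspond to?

84.7 km/h = 23.5 m/s, which is Beaufort 9 (strong gale, 20.8–24.4 m/s).

Beaufort force 9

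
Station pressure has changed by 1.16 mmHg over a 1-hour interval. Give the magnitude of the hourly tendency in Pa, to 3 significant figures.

155 Pa per hour

1.16 mmHg / 1 h × 133.322 Pa/mmHg = 155 Pa/h.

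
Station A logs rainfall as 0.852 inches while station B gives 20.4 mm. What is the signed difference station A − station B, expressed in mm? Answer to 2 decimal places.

station A: 0.852 in = 21.6408 mm.
Difference: 21.6408 − 20.4000 = 1.24 mm.

1.24 mm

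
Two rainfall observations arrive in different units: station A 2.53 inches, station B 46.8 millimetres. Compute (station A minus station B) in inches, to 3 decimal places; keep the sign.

station B: 46.8 mm = 1.84252 in.
Difference: 2.53000 − 1.84252 = 0.687 in.

0.687 in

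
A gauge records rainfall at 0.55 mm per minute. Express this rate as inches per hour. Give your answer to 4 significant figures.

0.55 mm/minute × 0.0393701 in/mm × 60 minute/hour = 1.299 in/hour.

1.299 in/hour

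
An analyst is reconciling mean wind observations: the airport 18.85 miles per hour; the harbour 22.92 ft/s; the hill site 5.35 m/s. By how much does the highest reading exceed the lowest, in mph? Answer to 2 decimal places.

the harbour: 22.92 ft/s = 15.6273 mph.
the hill site: 5.35 m/s = 11.9676 mph.
Spread: 18.8500 − 11.9676 = 6.88 mph.

6.88 mph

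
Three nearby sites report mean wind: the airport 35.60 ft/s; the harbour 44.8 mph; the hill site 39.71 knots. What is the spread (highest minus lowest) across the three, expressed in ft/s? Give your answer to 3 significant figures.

the harbour: 44.8 mph = 65.707 ft/s.
the hill site: 39.71 kt = 67.023 ft/s.
Spread: 67.023 − 35.600 = 31.4 ft/s.

31.4 ft/s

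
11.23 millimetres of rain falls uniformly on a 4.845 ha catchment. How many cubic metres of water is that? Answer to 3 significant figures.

544 cubic metres

Area: 4.845 ha = 48450 m².
1 mm over 1 m² is 1 L, so volume = 11.23 × 48450 = 544093.5 L = 544 m³.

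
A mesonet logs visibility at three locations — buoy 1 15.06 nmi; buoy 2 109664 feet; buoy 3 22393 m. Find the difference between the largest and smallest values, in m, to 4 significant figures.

buoy 1: 15.06 nmi = 27891.12 m.
buoy 2: 109664 ft = 33425.59 m.
Spread: 33425.59 − 22393.00 = 11030 m.

11030 m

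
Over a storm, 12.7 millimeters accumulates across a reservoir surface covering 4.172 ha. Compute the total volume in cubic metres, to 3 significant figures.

Area: 4.172 ha = 41720 m².
1 mm over 1 m² is 1 L, so volume = 12.7 × 41720 = 529844 L = 530 m³.

530 cubic metres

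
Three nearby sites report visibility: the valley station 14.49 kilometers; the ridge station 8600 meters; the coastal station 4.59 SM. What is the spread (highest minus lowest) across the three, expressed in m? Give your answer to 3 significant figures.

7100 m

the valley station: 14.49 km = 14490.00 m.
the coastal station: 4.59 SM = 7386.89 m.
Spread: 14490.00 − 7386.89 = 7100 m.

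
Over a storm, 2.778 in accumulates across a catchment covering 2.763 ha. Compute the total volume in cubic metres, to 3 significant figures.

Depth: 2.778 in × 25.4 = 70.5612 mm.
Area: 2.763 ha = 27630 m².
1 mm over 1 m² is 1 L, so volume = 70.5612 × 27630 = 1949606 L = 1950 m³.

1950 cubic metres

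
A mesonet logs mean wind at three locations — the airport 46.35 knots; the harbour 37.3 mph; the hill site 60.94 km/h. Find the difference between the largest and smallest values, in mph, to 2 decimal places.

the airport: 46.35 kt = 53.3386 mph.
the hill site: 60.94 km/h = 37.8664 mph.
Spread: 53.3386 − 37.3000 = 16.04 mph.

16.04 mph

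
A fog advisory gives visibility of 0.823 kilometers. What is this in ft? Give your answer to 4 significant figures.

1 km = 3280.84 ft, so 0.823 × 3280.84 = 2700 ft.

2700 ft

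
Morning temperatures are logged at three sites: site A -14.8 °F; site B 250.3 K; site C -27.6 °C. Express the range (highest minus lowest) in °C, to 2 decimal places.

site A: -14.8 °F = -26.000 °C.
site B: 250.3 K = -22.850 °C.
Spread: (-22.850) − (-27.600) = 4.750 °C.

4.75 °C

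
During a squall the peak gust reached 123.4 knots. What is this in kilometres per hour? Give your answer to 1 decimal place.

228.5 km/h

1 kt = 1.852 km/h, so 123.4 × 1.852 = 228.5 km/h.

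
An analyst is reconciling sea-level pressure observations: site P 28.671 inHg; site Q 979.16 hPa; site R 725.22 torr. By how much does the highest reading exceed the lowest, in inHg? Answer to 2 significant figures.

site Q: 979.16 hPa = 28.9146 inHg.
site R: 725.22 mmHg = 28.5520 inHg.
Spread: 28.9146 − 28.5520 = 0.36 inHg.

0.36 inHg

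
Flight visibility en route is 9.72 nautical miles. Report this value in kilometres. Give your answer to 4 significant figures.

1 nmi = 1.852 km, so 9.72 × 1.852 = 18.00 km.

18.00 km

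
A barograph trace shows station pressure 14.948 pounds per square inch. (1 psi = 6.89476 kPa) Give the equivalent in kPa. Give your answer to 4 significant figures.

1 psi = 6.89476 kPa, so 14.948 × 6.89476 = 103.1 kPa.

103.1 kPa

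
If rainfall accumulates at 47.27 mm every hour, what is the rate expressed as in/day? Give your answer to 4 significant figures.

47.27 mm/hour × 0.0393701 in/mm × 24 hour/day = 44.66 in/day.

44.66 in/day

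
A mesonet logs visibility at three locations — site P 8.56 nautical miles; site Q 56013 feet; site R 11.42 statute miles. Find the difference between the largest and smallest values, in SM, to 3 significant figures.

1.57 SM

site P: 8.56 nmi = 9.8507 SM.
site Q: 56013 ft = 10.6085 SM.
Spread: 11.4200 − 9.8507 = 1.57 SM.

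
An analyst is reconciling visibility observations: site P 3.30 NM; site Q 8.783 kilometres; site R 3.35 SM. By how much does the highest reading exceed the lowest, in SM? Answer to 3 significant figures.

2.11 SM

site P: 3.30 nmi = 3.7976 SM.
site Q: 8.783 km = 5.4575 SM.
Spread: 5.4575 − 3.3500 = 2.11 SM.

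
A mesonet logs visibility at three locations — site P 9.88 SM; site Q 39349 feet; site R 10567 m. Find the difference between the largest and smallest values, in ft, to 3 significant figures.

17500 ft

site P: 9.88 SM = 52166.40 ft.
site R: 10567 m = 34668.64 ft.
Spread: 52166.40 − 34668.64 = 17500 ft.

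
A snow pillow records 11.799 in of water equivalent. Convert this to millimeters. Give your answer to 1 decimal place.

1 in = 25.4 mm, so 11.799 × 25.4 = 299.7 mm.

299.7 mm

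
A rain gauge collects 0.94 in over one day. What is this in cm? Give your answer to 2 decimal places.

2.39 cm

1 in = 2.54 cm, so 0.94 × 2.54 = 2.39 cm.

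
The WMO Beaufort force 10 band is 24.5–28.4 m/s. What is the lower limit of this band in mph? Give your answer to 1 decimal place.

24.5–28.4 m/s × 2.237 = 54.8–63.5 mph.

54.8 mph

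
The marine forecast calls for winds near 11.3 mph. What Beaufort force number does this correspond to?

Beaufort force 3

11.3 mph = 5.1 m/s, which is Beaufort 3 (gentle breeze, 3.4–5.4 m/s).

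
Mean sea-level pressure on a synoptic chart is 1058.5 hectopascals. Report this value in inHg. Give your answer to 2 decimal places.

1 hPa = 0.02953 inHg, so 1058.5 × 0.02953 = 31.26 inHg.

31.26 inHg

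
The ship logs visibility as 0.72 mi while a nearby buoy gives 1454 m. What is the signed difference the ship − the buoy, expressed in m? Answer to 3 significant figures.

-295 m

the ship: 0.72 SM = 1158.73 m.
Difference: 1158.73 − 1454.00 = -295 m.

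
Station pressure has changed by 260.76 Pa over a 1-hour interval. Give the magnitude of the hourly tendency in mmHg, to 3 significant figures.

260.76 Pa / 1 h × 0.00750062 mmHg/Pa = 1.96 mmHg/h.

1.96 mmHg per hour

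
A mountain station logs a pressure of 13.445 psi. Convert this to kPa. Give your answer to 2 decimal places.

92.70 kPa

1 psi = 6.89476 kPa, so 13.445 × 6.89476 = 92.70 kPa.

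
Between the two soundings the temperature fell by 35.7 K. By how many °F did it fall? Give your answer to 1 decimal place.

64.3 °F

Converting a difference, only the 9/5 scale factor applies: Δ°F = 35.7 × 1.8 = 64.3 °F.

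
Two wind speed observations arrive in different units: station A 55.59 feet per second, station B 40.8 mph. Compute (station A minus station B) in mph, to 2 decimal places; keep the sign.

-2.90 mph

station A: 55.59 ft/s = 37.9023 mph.
Difference: 37.9023 − 40.8000 = -2.90 mph.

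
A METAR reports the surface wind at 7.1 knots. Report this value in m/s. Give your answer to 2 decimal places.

3.65 m/s

1 kt = 0.514444 m/s, so 7.1 × 0.514444 = 3.65 m/s.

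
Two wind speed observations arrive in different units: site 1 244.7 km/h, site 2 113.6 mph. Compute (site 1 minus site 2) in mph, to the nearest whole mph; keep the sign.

site 1: 244.7 km/h = 152.05 mph.
Difference: 152.05 − 113.60 = 38 mph.

38 mph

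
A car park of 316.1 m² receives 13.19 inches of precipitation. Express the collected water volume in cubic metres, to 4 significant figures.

Depth: 13.19 in × 25.4 = 335.026 mm.
1 mm over 1 m² is 1 L, so volume = 335.026 × 316.1 = 105901.72 L = 105.9 m³.

105.9 cubic metres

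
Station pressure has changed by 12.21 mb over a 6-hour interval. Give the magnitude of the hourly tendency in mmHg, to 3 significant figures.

12.21 mb / 6 h × 0.750062 mmHg/mb = 1.53 mmHg/h.

1.53 mmHg per hour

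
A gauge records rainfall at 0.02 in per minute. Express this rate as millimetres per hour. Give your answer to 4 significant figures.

30.48 mm/hour

0.02 in/minute × 25.4 mm/in × 60 minute/hour = 30.48 mm/hour.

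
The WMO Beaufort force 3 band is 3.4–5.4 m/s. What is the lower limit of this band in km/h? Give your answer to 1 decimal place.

12.2 km/h

3.4–5.4 m/s × 3.6 = 12.2–19.4 km/h.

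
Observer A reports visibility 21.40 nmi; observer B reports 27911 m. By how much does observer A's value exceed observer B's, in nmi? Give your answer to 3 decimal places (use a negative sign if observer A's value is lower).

observer B: 27911 m = 15.07073 nmi.
Difference: 21.40000 − 15.07073 = 6.329 nmi.

6.329 nmi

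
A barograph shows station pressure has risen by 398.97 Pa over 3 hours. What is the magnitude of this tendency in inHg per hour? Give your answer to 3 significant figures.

0.0393 inHg per hour

398.97 Pa / 3 h × 0.0002953 inHg/Pa = 0.0393 inHg/h.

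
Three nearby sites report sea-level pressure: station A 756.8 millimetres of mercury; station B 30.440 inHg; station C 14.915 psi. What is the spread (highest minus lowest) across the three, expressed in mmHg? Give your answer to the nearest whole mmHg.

16 mmHg

station B: 30.440 inHg = 773.18 mmHg.
station C: 14.915 psi = 771.33 mmHg.
Spread: 773.18 − 756.80 = 16 mmHg.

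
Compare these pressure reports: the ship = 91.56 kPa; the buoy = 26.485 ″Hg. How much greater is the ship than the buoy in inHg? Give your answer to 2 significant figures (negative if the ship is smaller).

the ship: 91.56 kPa = 27.0376 inHg.
Difference: 27.0376 − 26.4850 = 0.55 inHg.

0.55 inHg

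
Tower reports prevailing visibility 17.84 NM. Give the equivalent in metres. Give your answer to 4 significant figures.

1 nmi = 1852 m, so 17.84 × 1852 = 33040 m.

33040 m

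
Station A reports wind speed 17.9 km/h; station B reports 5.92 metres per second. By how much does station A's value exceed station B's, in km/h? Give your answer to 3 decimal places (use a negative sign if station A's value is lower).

station B: 5.92 m/s = 21.31200 km/h.
Difference: 17.90000 − 21.31200 = -3.412 km/h.

-3.412 km/h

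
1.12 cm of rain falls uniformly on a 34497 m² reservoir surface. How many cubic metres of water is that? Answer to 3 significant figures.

386 cubic metres

Depth: 1.12 cm × 10 = 11.2 mm.
1 mm over 1 m² is 1 L, so volume = 11.2 × 34497 = 386366.4 L = 386 m³.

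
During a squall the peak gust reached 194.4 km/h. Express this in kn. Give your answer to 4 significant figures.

105.0 kt

1 km/h = 0.539957 kt, so 194.4 × 0.539957 = 105.0 kt.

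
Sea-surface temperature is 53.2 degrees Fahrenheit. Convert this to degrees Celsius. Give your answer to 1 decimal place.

°C = (°F − 32) × 5/9 = (53.2 − 32) / 1.8 = 11.8 °C.

11.8 °C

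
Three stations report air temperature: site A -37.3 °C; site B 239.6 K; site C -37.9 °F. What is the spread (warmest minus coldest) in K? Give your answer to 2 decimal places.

5.28 K

site B: 239.6 K = -33.550 °C.
site C: -37.9 °F = -38.833 °C.
Spread: (-33.550) − (-38.833) = 5.283 °C.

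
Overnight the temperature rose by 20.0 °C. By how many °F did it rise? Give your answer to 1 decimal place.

Converting a difference, only the 9/5 scale factor applies: Δ°F = 20.0 × 1.8 = 36.0 °F.

36.0 °F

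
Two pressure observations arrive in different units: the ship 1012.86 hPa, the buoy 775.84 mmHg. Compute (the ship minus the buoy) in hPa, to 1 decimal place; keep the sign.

the buoy: 775.84 mmHg = 1034.368 hPa.
Difference: 1012.860 − 1034.368 = -21.5 hPa.

-21.5 hPa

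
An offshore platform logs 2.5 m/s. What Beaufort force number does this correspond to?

Beaufort force 2

2.5 m/s lies in the Beaufort 2 band (light breeze, 1.6–3.3 m/s).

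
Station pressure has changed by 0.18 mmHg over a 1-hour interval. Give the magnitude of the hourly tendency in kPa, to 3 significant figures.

0.18 mmHg / 1 h × 0.133322 kPa/mmHg = 0.0240 kPa/h.

0.0240 kPa per hour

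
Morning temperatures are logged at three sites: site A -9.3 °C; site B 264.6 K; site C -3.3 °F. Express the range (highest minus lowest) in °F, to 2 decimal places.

site B: 264.6 K = -8.550 °C.
site C: -3.3 °F = -19.611 °C.
Spread: (-8.550) − (-19.611) = 11.061 °C = 19.91 °F.

19.91 °F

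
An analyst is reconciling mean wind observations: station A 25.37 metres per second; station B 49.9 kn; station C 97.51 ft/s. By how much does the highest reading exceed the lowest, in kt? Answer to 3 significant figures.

8.46 kt

station A: 25.37 m/s = 49.3153 kt.
station C: 97.51 ft/s = 57.7731 kt.
Spread: 57.7731 − 49.3153 = 8.46 kt.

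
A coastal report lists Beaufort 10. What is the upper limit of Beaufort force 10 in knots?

Beaufort 10 (storm) spans 48–55 knots.

55 kt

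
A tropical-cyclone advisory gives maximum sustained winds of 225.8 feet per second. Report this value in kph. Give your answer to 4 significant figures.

247.8 km/h

1 ft/s = 1.09728 km/h, so 225.8 × 1.09728 = 247.8 km/h.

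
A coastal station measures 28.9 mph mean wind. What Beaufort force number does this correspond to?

28.9 mph = 12.9 m/s, which is Beaufort 6 (strong breeze, 10.8–13.8 m/s).

Beaufort force 6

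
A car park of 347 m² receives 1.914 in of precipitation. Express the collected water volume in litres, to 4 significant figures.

Depth: 1.914 in × 25.4 = 48.6156 mm.
1 mm over 1 m² is 1 L, so volume = 48.6156 × 347 = 16869.613 L ≈ 16870 L.

16870 litres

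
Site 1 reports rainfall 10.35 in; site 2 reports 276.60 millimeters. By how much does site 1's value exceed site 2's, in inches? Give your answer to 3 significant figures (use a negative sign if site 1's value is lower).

-0.540 in

site 2: 276.60 mm = 10.88976 in.
Difference: 10.35000 − 10.88976 = -0.540 in.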